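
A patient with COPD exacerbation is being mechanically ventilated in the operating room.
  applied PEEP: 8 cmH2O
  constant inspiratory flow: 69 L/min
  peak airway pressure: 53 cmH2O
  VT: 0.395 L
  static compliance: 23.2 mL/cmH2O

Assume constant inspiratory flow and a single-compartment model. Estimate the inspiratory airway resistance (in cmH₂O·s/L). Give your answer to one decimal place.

24.3

Flow: 69 L/min ÷ 60 = 1.15 L/s.
Equation of motion (constant flow): PIP = Vt/C + R·V̇ + PEEP.
R·V̇ = PIP − Vt/C − PEEP = 53 − 395/23.2 − 8 = 53 − 17.026 − 8 = 27.974 cmH2O.
R = 27.974 / 1.15 = 24.325 cmH2O·s/L.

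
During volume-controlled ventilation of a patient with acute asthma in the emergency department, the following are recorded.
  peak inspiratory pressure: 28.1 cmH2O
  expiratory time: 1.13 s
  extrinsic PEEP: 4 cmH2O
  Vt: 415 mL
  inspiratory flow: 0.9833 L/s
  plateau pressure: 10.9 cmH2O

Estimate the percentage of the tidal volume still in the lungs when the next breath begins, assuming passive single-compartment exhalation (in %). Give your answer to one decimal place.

34.2

R = (PIP − Pplat)/V̇ = (28.1 − 10.9) / 0.9833 = 17.2/0.9833 = 17.492 cmH2O·s/L.
C = Vt/(Pplat − PEEP) = 415.0 / (10.9 − 4) = 415.0/6.9 = 60.145 mL/cmH2O.
τ = R × C = 17.492 × 0.06015 L/cmH2O = 1.052 s.
Fraction remaining at end-expiration = e^(−Te/τ) = e^(−1.13/1.052) = 0.3416 → 34.16%.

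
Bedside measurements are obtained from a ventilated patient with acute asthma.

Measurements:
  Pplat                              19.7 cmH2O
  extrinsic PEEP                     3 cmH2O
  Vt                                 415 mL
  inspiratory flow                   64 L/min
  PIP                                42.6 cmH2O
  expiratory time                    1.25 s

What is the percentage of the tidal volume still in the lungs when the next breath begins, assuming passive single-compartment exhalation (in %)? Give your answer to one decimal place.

Flow: 64 L/min ÷ 60 = 1.0667 L/s.
R = (PIP − Pplat)/V̇ = (42.6 − 19.7) / 1.0667 = 22.9/1.0667 = 21.468 cmH2O·s/L.
C = Vt/(Pplat − PEEP) = 415.0 / (19.7 − 3) = 415.0/16.7 = 24.85 mL/cmH2O.
τ = R × C = 21.468 × 0.02485 L/cmH2O = 0.5335 s.
Fraction remaining at end-expiration = e^(−Te/τ) = e^(−1.25/0.5335) = 0.09604 → 9.604%.

9.6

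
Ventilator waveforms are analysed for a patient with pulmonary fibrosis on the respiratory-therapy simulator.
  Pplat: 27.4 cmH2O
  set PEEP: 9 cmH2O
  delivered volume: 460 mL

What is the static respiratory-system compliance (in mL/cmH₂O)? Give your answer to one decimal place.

25.0

Cstat = Vt / (Pplat − PEEP) = 460 / (27.4 − 9) = 460 / 18.4 = 25.0 mL/cmH2O.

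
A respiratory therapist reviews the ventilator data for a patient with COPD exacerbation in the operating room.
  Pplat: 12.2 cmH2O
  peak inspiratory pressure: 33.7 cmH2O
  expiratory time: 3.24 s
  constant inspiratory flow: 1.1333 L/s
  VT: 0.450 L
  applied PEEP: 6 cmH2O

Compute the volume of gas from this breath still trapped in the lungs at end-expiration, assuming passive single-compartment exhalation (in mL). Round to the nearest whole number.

43

R = (PIP − Pplat)/V̇ = (33.7 − 12.2) / 1.1333 = 21.5/1.1333 = 18.971 cmH2O·s/L.
C = Vt/(Pplat − PEEP) = 450.0 / (12.2 − 6) = 450.0/6.2 = 72.581 mL/cmH2O.
τ = R × C = 18.971 × 0.07258 L/cmH2O = 1.377 s.
Fraction remaining = e^(−Te/τ) = e^(−3.24/1.377) = 0.09509.
Trapped volume = 450.0 × 0.09509 = 42.791 mL.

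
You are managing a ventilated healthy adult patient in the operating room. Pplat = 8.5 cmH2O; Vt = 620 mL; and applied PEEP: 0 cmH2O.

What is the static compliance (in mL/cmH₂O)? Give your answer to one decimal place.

72.9

Cstat = Vt / (Pplat − PEEP) = 620 / (8.5 − 0) = 620 / 8.5 = 72.941 mL/cmH2O.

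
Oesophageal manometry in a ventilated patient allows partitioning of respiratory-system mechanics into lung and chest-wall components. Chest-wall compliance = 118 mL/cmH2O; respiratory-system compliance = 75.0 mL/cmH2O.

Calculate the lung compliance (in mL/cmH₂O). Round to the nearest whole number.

1/CL = 1/Crs − 1/Ccw.
1/CL = 1/75.0 − 1/118 = 0.004859.
CL = 205.8 mL/cmH2O.

206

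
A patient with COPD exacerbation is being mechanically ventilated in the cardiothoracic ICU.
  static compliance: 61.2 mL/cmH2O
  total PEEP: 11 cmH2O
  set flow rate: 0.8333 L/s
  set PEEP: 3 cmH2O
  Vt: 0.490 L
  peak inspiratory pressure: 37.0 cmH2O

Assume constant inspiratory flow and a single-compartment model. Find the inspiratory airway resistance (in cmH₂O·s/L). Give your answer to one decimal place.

Total PEEP = 11 cmH2O (set 3 + intrinsic 8); this is the baseline alveolar pressure.
Equation of motion (constant flow): PIP = Vt/C + R·V̇ + PEEP.
R·V̇ = PIP − Vt/C − PEEP = 37.0 − 490/61.2 − 11 = 37.0 − 8.007 − 11 = 17.993 cmH2O.
R = 17.993 / 0.8333 = 21.592 cmH2O·s/L.

21.6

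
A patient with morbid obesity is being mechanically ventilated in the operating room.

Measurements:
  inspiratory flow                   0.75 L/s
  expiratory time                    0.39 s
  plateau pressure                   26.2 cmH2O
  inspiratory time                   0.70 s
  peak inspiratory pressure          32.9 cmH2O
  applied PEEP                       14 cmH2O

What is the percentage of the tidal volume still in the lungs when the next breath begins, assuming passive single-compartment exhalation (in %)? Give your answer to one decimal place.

36.3

Vt = flow × Ti = 0.75 L/s × 0.70 s × 1000 mL/L = 525.0 mL.
R = (PIP − Pplat)/V̇ = (32.9 − 26.2) / 0.75 = 6.7/0.75 = 8.933 cmH2O·s/L.
C = Vt/(Pplat − PEEP) = 525.0 / (26.2 − 14) = 525.0/12.2 = 43.033 mL/cmH2O.
τ = R × C = 8.933 × 0.04303 L/cmH2O = 0.3844 s.
Fraction remaining at end-expiration = e^(−Te/τ) = e^(−0.39/0.3844) = 0.3626 → 36.26%.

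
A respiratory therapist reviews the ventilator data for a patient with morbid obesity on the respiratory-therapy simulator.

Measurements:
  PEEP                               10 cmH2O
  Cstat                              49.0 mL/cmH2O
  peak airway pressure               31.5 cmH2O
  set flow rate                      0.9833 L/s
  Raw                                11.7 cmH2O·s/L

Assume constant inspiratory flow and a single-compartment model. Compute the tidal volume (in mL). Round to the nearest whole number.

Equation of motion (constant flow): PIP = Vt/C + R·V̇ + PEEP.
Vt/C = PIP − R·V̇ − PEEP = 31.5 − 11.505 − 10 = 9.995 cmH2O.
Vt = C × 9.995 = 49.0 × 9.995 = 489.76 mL.

490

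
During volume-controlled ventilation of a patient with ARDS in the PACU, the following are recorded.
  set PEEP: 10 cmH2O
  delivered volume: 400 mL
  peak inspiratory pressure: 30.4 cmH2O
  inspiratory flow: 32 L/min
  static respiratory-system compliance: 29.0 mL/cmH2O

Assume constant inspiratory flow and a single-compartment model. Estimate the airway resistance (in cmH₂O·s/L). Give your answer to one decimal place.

12.4

Flow: 32 L/min ÷ 60 = 0.5333 L/s.
Equation of motion (constant flow): PIP = Vt/C + R·V̇ + PEEP.
R·V̇ = PIP − Vt/C − PEEP = 30.4 − 400/29.0 − 10 = 30.4 − 13.793 − 10 = 6.607 cmH2O.
R = 6.607 / 0.5333 = 12.389 cmH2O·s/L.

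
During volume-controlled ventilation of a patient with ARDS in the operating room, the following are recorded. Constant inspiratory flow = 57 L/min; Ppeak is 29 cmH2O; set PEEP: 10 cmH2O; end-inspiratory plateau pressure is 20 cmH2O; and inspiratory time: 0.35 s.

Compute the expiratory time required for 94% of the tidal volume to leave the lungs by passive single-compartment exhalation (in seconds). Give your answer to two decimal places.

0.89

Flow: 57 L/min ÷ 60 = 0.95 L/s.
Vt = flow × Ti = 0.95 L/s × 0.35 s × 1000 mL/L = 332.5 mL.
R = (PIP − Pplat)/V̇ = (29 − 20) / 0.95 = 9.0/0.95 = 9.474 cmH2O·s/L.
C = Vt/(Pplat − PEEP) = 332.5 / (20 − 10) = 332.5/10.0 = 33.25 mL/cmH2O.
τ = R × C = 9.474 × 0.03325 L/cmH2O = 0.315 s.
t = −τ·ln(1 − 0.94) = −0.315·ln(0.06) = 0.8862 s.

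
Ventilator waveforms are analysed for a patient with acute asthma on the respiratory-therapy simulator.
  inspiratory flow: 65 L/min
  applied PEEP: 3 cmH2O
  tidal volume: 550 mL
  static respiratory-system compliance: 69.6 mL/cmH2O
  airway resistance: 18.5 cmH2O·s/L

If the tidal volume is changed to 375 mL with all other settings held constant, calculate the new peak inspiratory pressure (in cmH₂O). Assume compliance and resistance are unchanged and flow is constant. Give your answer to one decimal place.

28.4

Flow: 65 L/min ÷ 60 = 1.0833 L/s.
PIP = Vt/C + R·V̇ + PEEP (constant-flow equation of motion).
Only the elastic term changes: ΔPIP = ΔVt / C = (375 − 550) / 69.6 = -2.514 cmH2O.
Original PIP = 550/69.6 + 18.5×1.0833 + 3 = 30.943 cmH2O; new PIP = 30.943 + (-2.514) = 28.429 cmH2O.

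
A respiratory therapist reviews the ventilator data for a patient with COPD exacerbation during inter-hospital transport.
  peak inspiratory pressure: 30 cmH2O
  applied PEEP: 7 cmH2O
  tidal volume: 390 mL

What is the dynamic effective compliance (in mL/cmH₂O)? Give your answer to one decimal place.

17.0

Dynamic compliance = Vt / (PIP − PEEP) = 390 / (30 − 7) = 390 / 23.0 = 16.957 mL/cmH2O.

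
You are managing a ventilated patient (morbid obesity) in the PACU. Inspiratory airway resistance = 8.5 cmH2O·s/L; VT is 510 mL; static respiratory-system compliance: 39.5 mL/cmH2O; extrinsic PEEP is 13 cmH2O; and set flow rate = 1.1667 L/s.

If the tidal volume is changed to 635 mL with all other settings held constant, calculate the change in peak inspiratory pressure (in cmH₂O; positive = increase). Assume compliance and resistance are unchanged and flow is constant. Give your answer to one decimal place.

PIP = Vt/C + R·V̇ + PEEP (constant-flow equation of motion).
Only the elastic term changes: ΔPIP = ΔVt / C = (635 − 510) / 39.5 = 3.165 cmH2O.

3.2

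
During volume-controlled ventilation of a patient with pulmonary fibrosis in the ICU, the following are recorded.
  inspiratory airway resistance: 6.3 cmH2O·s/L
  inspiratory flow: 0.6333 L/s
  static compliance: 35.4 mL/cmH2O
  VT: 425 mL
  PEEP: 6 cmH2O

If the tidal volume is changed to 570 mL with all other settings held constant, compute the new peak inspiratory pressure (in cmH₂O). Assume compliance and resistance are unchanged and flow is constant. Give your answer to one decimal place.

26.1

PIP = Vt/C + R·V̇ + PEEP (constant-flow equation of motion).
Only the elastic term changes: ΔPIP = ΔVt / C = (570 − 425) / 35.4 = 4.096 cmH2O.
Original PIP = 425/35.4 + 6.3×0.6333 + 6 = 21.995 cmH2O; new PIP = 21.995 + (4.096) = 26.091 cmH2O.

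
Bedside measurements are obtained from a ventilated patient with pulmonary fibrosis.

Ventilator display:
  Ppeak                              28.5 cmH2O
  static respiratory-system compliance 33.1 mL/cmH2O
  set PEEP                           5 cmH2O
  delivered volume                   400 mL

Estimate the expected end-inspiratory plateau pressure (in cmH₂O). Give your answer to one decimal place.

17.1

Pplat = PEEP + Vt / Cstat = 5 + 400 / 33.1 = 5 + 12.085 = 17.085 cmH2O.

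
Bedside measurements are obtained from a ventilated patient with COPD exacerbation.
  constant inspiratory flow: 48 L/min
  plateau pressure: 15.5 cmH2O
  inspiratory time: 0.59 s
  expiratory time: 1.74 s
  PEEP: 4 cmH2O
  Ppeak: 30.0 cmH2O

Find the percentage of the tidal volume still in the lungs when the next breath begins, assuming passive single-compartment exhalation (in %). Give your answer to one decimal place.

Flow: 48 L/min ÷ 60 = 0.8 L/s.
Vt = flow × Ti = 0.8 L/s × 0.59 s × 1000 mL/L = 472.0 mL.
R = (PIP − Pplat)/V̇ = (30.0 − 15.5) / 0.8 = 14.5/0.8 = 18.125 cmH2O·s/L.
C = Vt/(Pplat − PEEP) = 472.0 / (15.5 − 4) = 472.0/11.5 = 41.043 mL/cmH2O.
τ = R × C = 18.125 × 0.04104 L/cmH2O = 0.7439 s.
Fraction remaining at end-expiration = e^(−Te/τ) = e^(−1.74/0.7439) = 0.09642 → 9.642%.

9.6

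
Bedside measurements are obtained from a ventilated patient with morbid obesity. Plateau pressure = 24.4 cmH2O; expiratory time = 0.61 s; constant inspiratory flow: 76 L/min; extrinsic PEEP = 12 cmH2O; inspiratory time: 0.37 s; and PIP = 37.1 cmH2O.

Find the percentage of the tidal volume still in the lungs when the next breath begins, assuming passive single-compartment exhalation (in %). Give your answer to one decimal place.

20.0

Flow: 76 L/min ÷ 60 = 1.2667 L/s.
Vt = flow × Ti = 1.2667 L/s × 0.37 s × 1000 mL/L = 468.68 mL.
R = (PIP − Pplat)/V̇ = (37.1 − 24.4) / 1.2667 = 12.7/1.2667 = 10.026 cmH2O·s/L.
C = Vt/(Pplat − PEEP) = 468.68 / (24.4 − 12) = 468.68/12.4 = 37.797 mL/cmH2O.
τ = R × C = 10.026 × 0.0378 L/cmH2O = 0.379 s.
Fraction remaining at end-expiration = e^(−Te/τ) = e^(−0.61/0.379) = 0.2 → 20.0%.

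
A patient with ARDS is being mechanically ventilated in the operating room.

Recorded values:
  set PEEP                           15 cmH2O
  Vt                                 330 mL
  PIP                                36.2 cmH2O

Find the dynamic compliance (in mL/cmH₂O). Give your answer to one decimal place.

Dynamic compliance = Vt / (PIP − PEEP) = 330 / (36.2 − 15) = 330 / 21.2 = 15.566 mL/cmH2O.

15.6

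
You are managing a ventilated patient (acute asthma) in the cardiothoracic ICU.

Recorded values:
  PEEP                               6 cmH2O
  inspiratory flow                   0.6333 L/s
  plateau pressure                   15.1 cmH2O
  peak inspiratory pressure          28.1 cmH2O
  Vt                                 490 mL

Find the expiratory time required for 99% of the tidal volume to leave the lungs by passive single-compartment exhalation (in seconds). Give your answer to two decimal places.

5.09

R = (PIP − Pplat)/V̇ = (28.1 − 15.1) / 0.6333 = 13.0/0.6333 = 20.527 cmH2O·s/L.
C = Vt/(Pplat − PEEP) = 490.0 / (15.1 − 6) = 490.0/9.1 = 53.846 mL/cmH2O.
τ = R × C = 20.527 × 0.05385 L/cmH2O = 1.105 s.
t = −τ·ln(1 − 0.99) = −1.105·ln(0.01) = 5.089 s.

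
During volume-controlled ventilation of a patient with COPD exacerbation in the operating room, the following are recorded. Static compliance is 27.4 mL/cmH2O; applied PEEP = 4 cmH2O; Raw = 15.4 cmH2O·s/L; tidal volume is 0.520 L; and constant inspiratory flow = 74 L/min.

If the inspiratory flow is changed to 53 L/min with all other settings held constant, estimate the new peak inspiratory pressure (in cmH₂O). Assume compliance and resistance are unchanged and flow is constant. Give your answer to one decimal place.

36.6

Flow: 74 L/min ÷ 60 = 1.2333 L/s.
New flow: 53 L/min ÷ 60 = 0.8833 L/s.
PIP = Vt/C + R·V̇ + PEEP (constant-flow equation of motion).
Only the resistive term changes: ΔPIP = R × ΔV̇ = 15.4 × (0.8833 − 1.2333) = 15.4 × -0.35 = -5.39 cmH2O.
Original PIP = 520/27.4 + 15.4×1.2333 + 4 = 41.971 cmH2O; new PIP = 41.971 + (-5.39) = 36.581 cmH2O.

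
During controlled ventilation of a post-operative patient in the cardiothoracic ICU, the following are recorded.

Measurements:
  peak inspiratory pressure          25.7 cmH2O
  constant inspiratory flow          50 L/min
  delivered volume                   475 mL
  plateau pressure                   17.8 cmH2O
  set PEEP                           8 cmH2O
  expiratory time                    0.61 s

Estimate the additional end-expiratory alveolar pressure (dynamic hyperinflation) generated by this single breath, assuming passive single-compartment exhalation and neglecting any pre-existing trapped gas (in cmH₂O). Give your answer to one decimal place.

2.6

Flow: 50 L/min ÷ 60 = 0.8333 L/s.
R = (PIP − Pplat)/V̇ = (25.7 − 17.8) / 0.8333 = 7.9/0.8333 = 9.48 cmH2O·s/L.
C = Vt/(Pplat − PEEP) = 475.0 / (17.8 − 8) = 475.0/9.8 = 48.469 mL/cmH2O.
τ = R × C = 9.48 × 0.04847 L/cmH2O = 0.4595 s.
Fraction remaining = e^(−Te/τ) = e^(−0.61/0.4595) = 0.2651; trapped volume = 475.0 × 0.2651 = 125.92 mL.
Additional alveolar pressure from trapping ≈ V_trapped / C = 125.92 / 48.469 = 2.598 cmH2O.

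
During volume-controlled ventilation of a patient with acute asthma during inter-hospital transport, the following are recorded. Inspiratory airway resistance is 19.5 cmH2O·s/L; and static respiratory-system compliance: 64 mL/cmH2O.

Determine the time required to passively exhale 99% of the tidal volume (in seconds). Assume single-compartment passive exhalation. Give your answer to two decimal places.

5.75

τ = R × C = 19.5 × 64 mL/cmH2O = 19.5 × 0.064 L/cmH2O = 1.248 s.
Exhaled fraction f = 1 − e^(−t/τ) → t = −τ·ln(1 − f) = −1.248·ln(0.01) = 5.747 s.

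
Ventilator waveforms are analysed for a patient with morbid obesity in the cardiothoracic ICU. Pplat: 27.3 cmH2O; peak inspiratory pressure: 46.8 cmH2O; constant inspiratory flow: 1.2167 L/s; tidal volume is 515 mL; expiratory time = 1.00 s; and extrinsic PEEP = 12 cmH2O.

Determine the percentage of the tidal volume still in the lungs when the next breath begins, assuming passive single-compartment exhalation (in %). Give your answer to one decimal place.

R = (PIP − Pplat)/V̇ = (46.8 − 27.3) / 1.2167 = 19.5/1.2167 = 16.027 cmH2O·s/L.
C = Vt/(Pplat − PEEP) = 515.0 / (27.3 − 12) = 515.0/15.3 = 33.66 mL/cmH2O.
τ = R × C = 16.027 × 0.03366 L/cmH2O = 0.5395 s.
Fraction remaining at end-expiration = e^(−Te/τ) = e^(−1.00/0.5395) = 0.1567 → 15.67%.

15.7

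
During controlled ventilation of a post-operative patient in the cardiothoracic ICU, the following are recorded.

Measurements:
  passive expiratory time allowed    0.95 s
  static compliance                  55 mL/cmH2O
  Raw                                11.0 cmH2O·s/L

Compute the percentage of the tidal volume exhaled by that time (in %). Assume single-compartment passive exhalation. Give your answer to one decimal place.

79.2

τ = R × C = 11.0 × 55 mL/cmH2O = 11.0 × 0.055 L/cmH2O = 0.605 s.
Passive exhalation: V(t)/V₀ = e^(−t/τ) = e^(−0.95/0.605) = 0.208.
Fraction exhaled = 1 − 0.208 = 0.792 → 79.2%.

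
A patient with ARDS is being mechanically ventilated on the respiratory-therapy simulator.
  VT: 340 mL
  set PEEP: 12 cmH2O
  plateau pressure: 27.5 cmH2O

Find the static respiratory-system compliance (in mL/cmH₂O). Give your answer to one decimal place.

Cstat = Vt / (Pplat − PEEP) = 340 / (27.5 − 12) = 340 / 15.5 = 21.935 mL/cmH2O.

21.9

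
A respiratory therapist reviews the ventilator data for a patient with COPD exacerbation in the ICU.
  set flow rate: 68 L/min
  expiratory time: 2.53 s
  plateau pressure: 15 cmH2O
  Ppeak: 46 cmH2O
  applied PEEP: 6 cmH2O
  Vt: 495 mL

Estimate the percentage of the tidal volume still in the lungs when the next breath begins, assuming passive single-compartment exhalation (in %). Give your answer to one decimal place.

18.6

Flow: 68 L/min ÷ 60 = 1.1333 L/s.
R = (PIP − Pplat)/V̇ = (46 − 15) / 1.1333 = 31.0/1.1333 = 27.354 cmH2O·s/L.
C = Vt/(Pplat − PEEP) = 495.0 / (15 − 6) = 495.0/9.0 = 55.0 mL/cmH2O.
τ = R × C = 27.354 × 0.055 L/cmH2O = 1.504 s.
Fraction remaining at end-expiration = e^(−Te/τ) = e^(−2.53/1.504) = 0.186 → 18.6%.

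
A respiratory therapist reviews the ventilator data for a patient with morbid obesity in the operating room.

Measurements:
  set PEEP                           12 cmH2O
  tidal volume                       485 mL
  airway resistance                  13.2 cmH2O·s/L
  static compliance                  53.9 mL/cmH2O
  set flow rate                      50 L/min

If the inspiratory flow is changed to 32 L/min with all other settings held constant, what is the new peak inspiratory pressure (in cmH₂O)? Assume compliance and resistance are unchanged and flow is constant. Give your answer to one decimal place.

Flow: 50 L/min ÷ 60 = 0.8333 L/s.
New flow: 32 L/min ÷ 60 = 0.5333 L/s.
PIP = Vt/C + R·V̇ + PEEP (constant-flow equation of motion).
Only the resistive term changes: ΔPIP = R × ΔV̇ = 13.2 × (0.5333 − 0.8333) = 13.2 × -0.3 = -3.96 cmH2O.
Original PIP = 485/53.9 + 13.2×0.8333 + 12 = 31.998 cmH2O; new PIP = 31.998 + (-3.96) = 28.038 cmH2O.

28.0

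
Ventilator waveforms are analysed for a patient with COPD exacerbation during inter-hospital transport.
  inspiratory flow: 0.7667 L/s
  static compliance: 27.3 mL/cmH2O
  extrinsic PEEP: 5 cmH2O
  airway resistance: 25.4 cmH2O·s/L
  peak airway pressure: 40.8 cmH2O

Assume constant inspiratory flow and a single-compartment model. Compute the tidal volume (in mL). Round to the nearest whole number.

Equation of motion (constant flow): PIP = Vt/C + R·V̇ + PEEP.
Vt/C = PIP − R·V̇ − PEEP = 40.8 − 19.474 − 5 = 16.326 cmH2O.
Vt = C × 16.326 = 27.3 × 16.326 = 445.7 mL.

446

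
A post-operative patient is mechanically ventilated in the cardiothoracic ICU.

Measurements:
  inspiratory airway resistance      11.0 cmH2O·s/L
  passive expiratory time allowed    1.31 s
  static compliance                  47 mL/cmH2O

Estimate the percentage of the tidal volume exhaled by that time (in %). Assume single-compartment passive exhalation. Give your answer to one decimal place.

τ = R × C = 11.0 × 47 mL/cmH2O = 11.0 × 0.047 L/cmH2O = 0.517 s.
Passive exhalation: V(t)/V₀ = e^(−t/τ) = e^(−1.31/0.517) = 0.07935.
Fraction exhaled = 1 − 0.07935 = 0.9207 → 92.07%.

92.1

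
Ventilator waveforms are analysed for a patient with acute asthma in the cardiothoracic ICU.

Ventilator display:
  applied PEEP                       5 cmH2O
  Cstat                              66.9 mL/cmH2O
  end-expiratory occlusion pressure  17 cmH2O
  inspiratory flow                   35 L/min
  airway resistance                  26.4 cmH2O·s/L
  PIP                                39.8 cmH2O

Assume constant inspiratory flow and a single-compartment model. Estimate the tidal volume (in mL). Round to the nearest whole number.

495

Flow: 35 L/min ÷ 60 = 0.5833 L/s.
Total PEEP = 17 cmH2O (set 5 + intrinsic 12); this is the baseline alveolar pressure.
Equation of motion (constant flow): PIP = Vt/C + R·V̇ + PEEP.
Vt/C = PIP − R·V̇ − PEEP = 39.8 − 15.399 − 17 = 7.401 cmH2O.
Vt = C × 7.401 = 66.9 × 7.401 = 495.13 mL.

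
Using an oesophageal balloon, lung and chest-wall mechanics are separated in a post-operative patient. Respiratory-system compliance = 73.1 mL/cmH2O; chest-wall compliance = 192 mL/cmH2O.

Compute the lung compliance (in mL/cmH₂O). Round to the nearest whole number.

118

1/CL = 1/Crs − 1/Ccw.
1/CL = 1/73.1 − 1/192 = 0.008472.
CL = 118.04 mL/cmH2O.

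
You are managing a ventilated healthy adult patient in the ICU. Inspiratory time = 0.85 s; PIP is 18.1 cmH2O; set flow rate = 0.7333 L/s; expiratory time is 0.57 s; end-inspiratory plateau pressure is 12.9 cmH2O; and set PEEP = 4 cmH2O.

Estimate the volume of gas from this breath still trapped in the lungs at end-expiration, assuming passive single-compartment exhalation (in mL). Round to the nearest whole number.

Vt = flow × Ti = 0.7333 L/s × 0.85 s × 1000 mL/L = 623.31 mL.
R = (PIP − Pplat)/V̇ = (18.1 − 12.9) / 0.7333 = 5.2/0.7333 = 7.091 cmH2O·s/L.
C = Vt/(Pplat − PEEP) = 623.31 / (12.9 − 4) = 623.31/8.9 = 70.035 mL/cmH2O.
τ = R × C = 7.091 × 0.07004 L/cmH2O = 0.4967 s.
Fraction remaining = e^(−Te/τ) = e^(−0.57/0.4967) = 0.3174.
Trapped volume = 623.31 × 0.3174 = 197.84 mL.

198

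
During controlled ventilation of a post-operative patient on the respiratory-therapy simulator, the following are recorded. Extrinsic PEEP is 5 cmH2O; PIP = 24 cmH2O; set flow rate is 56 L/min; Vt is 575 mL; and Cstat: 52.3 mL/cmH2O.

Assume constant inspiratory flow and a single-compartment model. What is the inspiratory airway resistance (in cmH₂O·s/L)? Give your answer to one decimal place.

8.6

Flow: 56 L/min ÷ 60 = 0.9333 L/s.
Equation of motion (constant flow): PIP = Vt/C + R·V̇ + PEEP.
R·V̇ = PIP − Vt/C − PEEP = 24 − 575/52.3 − 5 = 24 − 10.994 − 5 = 8.006 cmH2O.
R = 8.006 / 0.9333 = 8.578 cmH2O·s/L.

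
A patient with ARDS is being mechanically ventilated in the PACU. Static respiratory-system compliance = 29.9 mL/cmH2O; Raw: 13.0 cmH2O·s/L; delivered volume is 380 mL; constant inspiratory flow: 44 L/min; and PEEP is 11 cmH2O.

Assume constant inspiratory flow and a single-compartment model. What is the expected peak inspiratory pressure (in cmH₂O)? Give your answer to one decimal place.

Flow: 44 L/min ÷ 60 = 0.7333 L/s.
Equation of motion (constant flow): PIP = Vt/C + R·V̇ + PEEP.
PIP = 380/29.9 + 13.0×0.7333 + 11 = 12.709 + 9.533 + 11 = 33.242 cmH2O.

33.2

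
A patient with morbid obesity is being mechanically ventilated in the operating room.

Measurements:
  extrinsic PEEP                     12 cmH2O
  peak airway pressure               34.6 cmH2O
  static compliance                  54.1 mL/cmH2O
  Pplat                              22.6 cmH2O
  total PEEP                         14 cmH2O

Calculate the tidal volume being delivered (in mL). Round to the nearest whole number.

End-expiratory occlusion gives total PEEP = 14 cmH2O (intrinsic PEEP = 14 − 12 = 2). Use total PEEP for the elastic gradient.
Vt = Cstat × (Pplat − PEEPtotal) = 54.1 × (22.6 − 14) = 54.1 × 8.6 = 465.26 mL.

465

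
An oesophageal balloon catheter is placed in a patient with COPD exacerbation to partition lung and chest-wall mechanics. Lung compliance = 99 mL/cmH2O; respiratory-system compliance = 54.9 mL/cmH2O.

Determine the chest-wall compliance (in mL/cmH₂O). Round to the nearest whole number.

123

1/Ccw = 1/Crs − 1/CL.
1/Ccw = 1/54.9 − 1/99 = 0.008114.
Ccw = 123.24 mL/cmH2O.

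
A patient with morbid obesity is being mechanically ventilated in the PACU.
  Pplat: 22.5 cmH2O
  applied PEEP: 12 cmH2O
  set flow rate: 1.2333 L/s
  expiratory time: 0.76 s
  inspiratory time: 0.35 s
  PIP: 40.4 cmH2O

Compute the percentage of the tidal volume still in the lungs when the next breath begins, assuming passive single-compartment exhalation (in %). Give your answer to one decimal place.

28.0

Vt = flow × Ti = 1.2333 L/s × 0.35 s × 1000 mL/L = 431.66 mL.
R = (PIP − Pplat)/V̇ = (40.4 − 22.5) / 1.2333 = 17.9/1.2333 = 14.514 cmH2O·s/L.
C = Vt/(Pplat − PEEP) = 431.66 / (22.5 − 12) = 431.66/10.5 = 41.11 mL/cmH2O.
τ = R × C = 14.514 × 0.04111 L/cmH2O = 0.5967 s.
Fraction remaining at end-expiration = e^(−Te/τ) = e^(−0.76/0.5967) = 0.2798 → 27.98%.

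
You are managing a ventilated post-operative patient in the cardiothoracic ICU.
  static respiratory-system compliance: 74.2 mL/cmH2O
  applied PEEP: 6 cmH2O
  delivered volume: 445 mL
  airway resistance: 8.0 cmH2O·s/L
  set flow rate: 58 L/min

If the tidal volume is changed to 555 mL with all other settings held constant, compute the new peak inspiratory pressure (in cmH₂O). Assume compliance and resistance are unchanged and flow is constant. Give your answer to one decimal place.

Flow: 58 L/min ÷ 60 = 0.9667 L/s.
PIP = Vt/C + R·V̇ + PEEP (constant-flow equation of motion).
Only the elastic term changes: ΔPIP = ΔVt / C = (555 − 445) / 74.2 = 1.482 cmH2O.
Original PIP = 445/74.2 + 8.0×0.9667 + 6 = 19.731 cmH2O; new PIP = 19.731 + (1.482) = 21.213 cmH2O.

21.2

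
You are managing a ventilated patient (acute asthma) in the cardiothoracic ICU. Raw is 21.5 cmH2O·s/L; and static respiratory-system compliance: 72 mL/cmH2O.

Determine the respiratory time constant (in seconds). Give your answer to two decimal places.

1.55

τ = R × C = 21.5 × 72 mL/cmH2O = 21.5 × 0.072 L/cmH2O = 1.548 s.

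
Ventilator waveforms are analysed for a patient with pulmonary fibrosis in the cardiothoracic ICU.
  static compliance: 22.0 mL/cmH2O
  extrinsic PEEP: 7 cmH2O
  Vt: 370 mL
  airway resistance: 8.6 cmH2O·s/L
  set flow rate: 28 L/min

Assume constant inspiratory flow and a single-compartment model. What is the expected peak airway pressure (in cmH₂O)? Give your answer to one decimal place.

27.8

Flow: 28 L/min ÷ 60 = 0.4667 L/s.
Equation of motion (constant flow): PIP = Vt/C + R·V̇ + PEEP.
PIP = 370/22.0 + 8.6×0.4667 + 7 = 16.818 + 4.014 + 7 = 27.832 cmH2O.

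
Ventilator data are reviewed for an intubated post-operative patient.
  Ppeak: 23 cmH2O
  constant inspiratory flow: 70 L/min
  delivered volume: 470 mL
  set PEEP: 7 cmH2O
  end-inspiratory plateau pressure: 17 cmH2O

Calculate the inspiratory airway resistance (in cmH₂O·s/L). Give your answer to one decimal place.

5.1

Flow: 70 L/min ÷ 60 = 1.1667 L/s.
Raw = (PIP − Pplat) / flow = (23 − 17) / 1.1667 = 6.0 / 1.1667 = 5.143 cmH2O·s/L.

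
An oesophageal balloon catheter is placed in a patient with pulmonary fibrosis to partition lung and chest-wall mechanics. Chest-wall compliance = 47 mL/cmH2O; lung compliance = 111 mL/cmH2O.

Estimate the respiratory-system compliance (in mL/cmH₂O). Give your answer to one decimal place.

33.0

Lung and chest wall are elastances in series: 1/Crs = 1/CL + 1/Ccw.
1/Crs = 1/111 + 1/47 = 0.03029.
Crs = 33.014 mL/cmH2O.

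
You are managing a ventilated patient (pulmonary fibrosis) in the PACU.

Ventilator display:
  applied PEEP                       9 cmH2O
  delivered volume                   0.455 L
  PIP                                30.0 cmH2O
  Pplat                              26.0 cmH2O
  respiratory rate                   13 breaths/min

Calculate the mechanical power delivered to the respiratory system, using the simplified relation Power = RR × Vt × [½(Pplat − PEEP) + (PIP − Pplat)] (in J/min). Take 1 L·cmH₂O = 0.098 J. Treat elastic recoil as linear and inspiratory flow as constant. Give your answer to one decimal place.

Per-breath work = Vt × [½(Pplat−PEEP) + (PIP−Pplat)] = 0.455 × [0.5×17.0 + 4.0] = 0.455 × 12.5 = 5.688 L·cmH2O.
Power = 13 × 5.688 = 73.944 L·cmH2O/min.
× 0.098 J/(L·cmH2O) → 7.247 J/min.

7.2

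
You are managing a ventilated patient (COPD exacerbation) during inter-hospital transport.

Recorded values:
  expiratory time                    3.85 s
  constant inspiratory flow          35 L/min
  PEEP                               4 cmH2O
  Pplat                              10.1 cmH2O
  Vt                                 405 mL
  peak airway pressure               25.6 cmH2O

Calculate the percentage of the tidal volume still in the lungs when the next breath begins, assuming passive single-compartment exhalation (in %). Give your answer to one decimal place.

11.3

Flow: 35 L/min ÷ 60 = 0.5833 L/s.
R = (PIP − Pplat)/V̇ = (25.6 − 10.1) / 0.5833 = 15.5/0.5833 = 26.573 cmH2O·s/L.
C = Vt/(Pplat − PEEP) = 405.0 / (10.1 − 4) = 405.0/6.1 = 66.393 mL/cmH2O.
τ = R × C = 26.573 × 0.06639 L/cmH2O = 1.764 s.
Fraction remaining at end-expiration = e^(−Te/τ) = e^(−3.85/1.764) = 0.1128 → 11.28%.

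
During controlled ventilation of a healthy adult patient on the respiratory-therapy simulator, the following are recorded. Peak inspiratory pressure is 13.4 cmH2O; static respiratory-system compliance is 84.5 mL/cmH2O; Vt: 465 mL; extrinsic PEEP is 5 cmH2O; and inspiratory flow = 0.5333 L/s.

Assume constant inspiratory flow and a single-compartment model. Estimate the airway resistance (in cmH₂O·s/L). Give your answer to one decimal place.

5.4

Equation of motion (constant flow): PIP = Vt/C + R·V̇ + PEEP.
R·V̇ = PIP − Vt/C − PEEP = 13.4 − 465/84.5 − 5 = 13.4 − 5.503 − 5 = 2.897 cmH2O.
R = 2.897 / 0.5333 = 5.432 cmH2O·s/L.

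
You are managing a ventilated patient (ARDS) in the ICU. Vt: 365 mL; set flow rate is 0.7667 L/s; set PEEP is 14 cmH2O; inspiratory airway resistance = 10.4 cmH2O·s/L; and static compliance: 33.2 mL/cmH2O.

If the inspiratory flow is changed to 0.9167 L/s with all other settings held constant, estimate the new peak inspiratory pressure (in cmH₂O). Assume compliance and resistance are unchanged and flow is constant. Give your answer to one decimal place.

PIP = Vt/C + R·V̇ + PEEP (constant-flow equation of motion).
Only the resistive term changes: ΔPIP = R × ΔV̇ = 10.4 × (0.9167 − 0.7667) = 10.4 × 0.15 = 1.56 cmH2O.
Original PIP = 365/33.2 + 10.4×0.7667 + 14 = 32.968 cmH2O; new PIP = 32.968 + (1.56) = 34.528 cmH2O.

34.5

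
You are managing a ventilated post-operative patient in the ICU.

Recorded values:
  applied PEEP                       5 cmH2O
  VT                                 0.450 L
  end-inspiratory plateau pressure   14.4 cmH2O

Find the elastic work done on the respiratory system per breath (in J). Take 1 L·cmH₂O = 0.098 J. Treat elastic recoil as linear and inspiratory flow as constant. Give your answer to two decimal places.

Elastic work ≈ ½ × (Pplat − PEEP) × Vt = 0.5 × (14.4 − 5) × 0.450 L = 0.5 × 9.4 × 0.450 = 2.115 L·cmH2O.
× 0.098 J/(L·cmH2O) → 0.2073 J.

0.21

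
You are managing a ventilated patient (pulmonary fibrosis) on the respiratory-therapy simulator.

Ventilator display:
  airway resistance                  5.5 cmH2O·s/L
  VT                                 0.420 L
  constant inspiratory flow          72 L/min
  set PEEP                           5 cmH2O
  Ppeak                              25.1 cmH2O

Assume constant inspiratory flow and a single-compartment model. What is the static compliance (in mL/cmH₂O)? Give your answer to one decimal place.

Flow: 72 L/min ÷ 60 = 1.2 L/s.
Equation of motion (constant flow): PIP = Vt/C + R·V̇ + PEEP.
Vt/C = PIP − R·V̇ − PEEP = 25.1 − 5.5×1.2 − 5 = 25.1 − 6.6 − 5 = 13.5 cmH2O.
C = Vt / 13.5 = 420 / 13.5 = 31.111 mL/cmH2O.

31.1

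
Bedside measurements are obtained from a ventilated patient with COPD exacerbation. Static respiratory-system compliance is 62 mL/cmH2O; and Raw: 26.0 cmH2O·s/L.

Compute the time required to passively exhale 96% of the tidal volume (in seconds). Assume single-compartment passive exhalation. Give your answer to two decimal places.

5.19

τ = R × C = 26.0 × 62 mL/cmH2O = 26.0 × 0.062 L/cmH2O = 1.612 s.
Exhaled fraction f = 1 − e^(−t/τ) → t = −τ·ln(1 − f) = −1.612·ln(0.04) = 5.189 s.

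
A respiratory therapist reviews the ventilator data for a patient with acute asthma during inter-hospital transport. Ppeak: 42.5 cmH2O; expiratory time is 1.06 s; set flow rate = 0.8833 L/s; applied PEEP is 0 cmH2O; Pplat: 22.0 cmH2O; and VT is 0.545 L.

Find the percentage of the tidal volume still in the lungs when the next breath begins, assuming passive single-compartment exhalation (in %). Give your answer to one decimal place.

15.8

R = (PIP − Pplat)/V̇ = (42.5 − 22.0) / 0.8833 = 20.5/0.8833 = 23.208 cmH2O·s/L.
C = Vt/(Pplat − PEEP) = 545.0 / (22.0 − 0) = 545.0/22.0 = 24.773 mL/cmH2O.
τ = R × C = 23.208 × 0.02477 L/cmH2O = 0.5749 s.
Fraction remaining at end-expiration = e^(−Te/τ) = e^(−1.06/0.5749) = 0.1582 → 15.82%.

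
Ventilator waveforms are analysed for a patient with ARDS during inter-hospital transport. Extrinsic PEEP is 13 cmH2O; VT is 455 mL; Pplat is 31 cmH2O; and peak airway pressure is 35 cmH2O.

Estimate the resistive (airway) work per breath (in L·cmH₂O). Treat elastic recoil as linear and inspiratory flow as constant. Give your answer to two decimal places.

1.82

With constant inspiratory flow the resistive pressure is constant at PIP − Pplat = 35 − 31 = 4.0 cmH2O, so resistive work = 4.0 × 0.455 = 1.82 L·cmH2O.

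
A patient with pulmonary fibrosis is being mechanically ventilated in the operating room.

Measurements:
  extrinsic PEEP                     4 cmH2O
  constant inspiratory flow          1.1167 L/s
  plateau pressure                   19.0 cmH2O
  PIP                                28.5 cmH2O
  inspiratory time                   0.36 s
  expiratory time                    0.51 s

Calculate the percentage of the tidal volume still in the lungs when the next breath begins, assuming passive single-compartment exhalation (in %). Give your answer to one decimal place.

Vt = flow × Ti = 1.1167 L/s × 0.36 s × 1000 mL/L = 402.01 mL.
R = (PIP − Pplat)/V̇ = (28.5 − 19.0) / 1.1167 = 9.5/1.1167 = 8.507 cmH2O·s/L.
C = Vt/(Pplat − PEEP) = 402.01 / (19.0 − 4) = 402.01/15.0 = 26.801 mL/cmH2O.
τ = R × C = 8.507 × 0.0268 L/cmH2O = 0.228 s.
Fraction remaining at end-expiration = e^(−Te/τ) = e^(−0.51/0.228) = 0.1068 → 10.68%.

10.7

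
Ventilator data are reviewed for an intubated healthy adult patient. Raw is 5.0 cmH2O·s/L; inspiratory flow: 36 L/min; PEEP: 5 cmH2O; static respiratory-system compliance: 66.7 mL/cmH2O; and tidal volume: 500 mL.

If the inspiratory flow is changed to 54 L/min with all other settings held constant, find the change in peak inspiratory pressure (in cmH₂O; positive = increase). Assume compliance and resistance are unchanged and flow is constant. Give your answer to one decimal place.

1.5

Flow: 36 L/min ÷ 60 = 0.6 L/s.
New flow: 54 L/min ÷ 60 = 0.9 L/s.
PIP = Vt/C + R·V̇ + PEEP (constant-flow equation of motion).
Only the resistive term changes: ΔPIP = R × ΔV̇ = 5.0 × (0.9 − 0.6) = 5.0 × 0.3 = 1.5 cmH2O.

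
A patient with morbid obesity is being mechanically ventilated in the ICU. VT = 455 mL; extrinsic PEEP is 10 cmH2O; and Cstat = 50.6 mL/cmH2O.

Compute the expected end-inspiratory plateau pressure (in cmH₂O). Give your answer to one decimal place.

Pplat = PEEP + Vt / Cstat = 10 + 455 / 50.6 = 10 + 8.992 = 18.992 cmH2O.

19.0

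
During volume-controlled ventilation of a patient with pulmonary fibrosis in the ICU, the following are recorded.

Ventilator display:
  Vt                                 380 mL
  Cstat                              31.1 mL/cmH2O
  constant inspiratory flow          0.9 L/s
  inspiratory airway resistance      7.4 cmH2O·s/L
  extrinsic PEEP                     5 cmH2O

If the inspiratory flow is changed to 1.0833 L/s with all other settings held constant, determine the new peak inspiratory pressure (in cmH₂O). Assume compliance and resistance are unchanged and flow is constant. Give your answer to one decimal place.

25.2

PIP = Vt/C + R·V̇ + PEEP (constant-flow equation of motion).
Only the resistive term changes: ΔPIP = R × ΔV̇ = 7.4 × (1.0833 − 0.9) = 7.4 × 0.1833 = 1.356 cmH2O.
Original PIP = 380/31.1 + 7.4×0.9 + 5 = 23.879 cmH2O; new PIP = 23.879 + (1.356) = 25.235 cmH2O.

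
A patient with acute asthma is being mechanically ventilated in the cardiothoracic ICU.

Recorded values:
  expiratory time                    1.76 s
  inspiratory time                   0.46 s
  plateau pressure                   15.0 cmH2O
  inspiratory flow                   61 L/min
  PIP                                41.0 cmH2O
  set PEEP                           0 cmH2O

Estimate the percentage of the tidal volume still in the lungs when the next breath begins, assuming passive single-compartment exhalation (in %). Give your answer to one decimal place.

Flow: 61 L/min ÷ 60 = 1.0167 L/s.
Vt = flow × Ti = 1.0167 L/s × 0.46 s × 1000 mL/L = 467.68 mL.
R = (PIP − Pplat)/V̇ = (41.0 − 15.0) / 1.0167 = 26.0/1.0167 = 25.573 cmH2O·s/L.
C = Vt/(Pplat − PEEP) = 467.68 / (15.0 − 0) = 467.68/15.0 = 31.179 mL/cmH2O.
τ = R × C = 25.573 × 0.03118 L/cmH2O = 0.7974 s.
Fraction remaining at end-expiration = e^(−Te/τ) = e^(−1.76/0.7974) = 0.11 → 11.0%.

11.0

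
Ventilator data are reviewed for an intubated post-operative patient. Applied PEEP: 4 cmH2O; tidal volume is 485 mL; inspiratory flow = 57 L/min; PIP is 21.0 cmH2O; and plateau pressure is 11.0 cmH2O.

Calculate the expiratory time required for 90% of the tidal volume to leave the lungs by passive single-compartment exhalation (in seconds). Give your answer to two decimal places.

Flow: 57 L/min ÷ 60 = 0.95 L/s.
R = (PIP − Pplat)/V̇ = (21.0 − 11.0) / 0.95 = 10.0/0.95 = 10.526 cmH2O·s/L.
C = Vt/(Pplat − PEEP) = 485.0 / (11.0 − 4) = 485.0/7.0 = 69.286 mL/cmH2O.
τ = R × C = 10.526 × 0.06929 L/cmH2O = 0.7293 s.
t = −τ·ln(1 − 0.90) = −0.7293·ln(0.1) = 1.679 s.

1.68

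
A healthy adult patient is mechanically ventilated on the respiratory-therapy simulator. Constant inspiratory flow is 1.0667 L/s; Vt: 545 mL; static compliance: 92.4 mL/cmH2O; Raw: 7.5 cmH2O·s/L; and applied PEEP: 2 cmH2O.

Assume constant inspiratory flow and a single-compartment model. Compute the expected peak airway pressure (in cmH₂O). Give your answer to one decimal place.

15.9

Equation of motion (constant flow): PIP = Vt/C + R·V̇ + PEEP.
PIP = 545/92.4 + 7.5×1.0667 + 2 = 5.898 + 8.0 + 2 = 15.898 cmH2O.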